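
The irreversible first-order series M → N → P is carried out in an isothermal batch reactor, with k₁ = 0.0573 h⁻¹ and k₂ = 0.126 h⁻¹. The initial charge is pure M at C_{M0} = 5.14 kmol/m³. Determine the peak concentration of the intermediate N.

Evaluating C_N at t_opt = ln(k₂/k₁)/(k₂−k₁) gives C_{N,max}/C_{M0} = (k₁/k₂)^[k₂/(k₂−k₁)].
= (0.0573/0.126)^(0.126/(0.126−0.0573)) = (0.4548)^(1.834) = 0.2357.
C_{N,max} = 0.2357×5.14 = 1.21 kmol/m³.

1.21 kmol/m³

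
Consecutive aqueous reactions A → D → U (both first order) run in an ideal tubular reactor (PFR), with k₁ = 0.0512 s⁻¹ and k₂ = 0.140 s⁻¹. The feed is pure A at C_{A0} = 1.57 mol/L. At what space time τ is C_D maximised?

The intermediate peaks when r₁ = r₂, i.e. k₁e^(−k₁τ) = k₂e^(−k₂τ), giving τ_opt = ln(k₂/k₁)/(k₂−k₁).
= ln(0.140/0.0512)/(0.140−0.0512) = ln(2.734)/0.08880 = 1.006/0.08880 = 11.3 s.

11.3 s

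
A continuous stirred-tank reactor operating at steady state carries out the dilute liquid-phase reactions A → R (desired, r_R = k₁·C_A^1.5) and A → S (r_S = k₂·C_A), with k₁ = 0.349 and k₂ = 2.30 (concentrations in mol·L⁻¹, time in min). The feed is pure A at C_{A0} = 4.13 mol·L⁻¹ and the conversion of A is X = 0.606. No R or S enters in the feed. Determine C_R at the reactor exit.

0.406 mol·L⁻¹

Exit C_A = C_{A0}(1−X) = 4.13×0.394 = 1.627 mol·L⁻¹.
In a CSTR the entire volume is at exit conditions, so r_R = 0.349×1.627^1.5 = 0.7244 and r_S = 2.30×1.627 = 3.743.
Fraction of consumed A going to R: r_R/(r_R+r_S) = 0.1622.
C_R = 0.1622·C_{A0}·X = 0.1622×4.13×0.606 = 0.406 mol·L⁻¹.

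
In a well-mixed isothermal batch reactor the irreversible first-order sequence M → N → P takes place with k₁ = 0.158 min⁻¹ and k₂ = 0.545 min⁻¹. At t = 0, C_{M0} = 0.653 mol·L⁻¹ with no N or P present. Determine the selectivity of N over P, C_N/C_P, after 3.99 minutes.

0.576

For first-order series with pure M initially, C_N(t) = k₁C_{M0}/(k₂−k₁)·(e^(−k₁t) − e^(−k₂t)).
e^(−k₁t) = e^(−0.158×3.99) = e^(−0.6304) = 0.5324; e^(−k₂t) = e^(−2.175) = 0.1137.
C_N = 0.158×0.653/(0.545−0.158) × (0.5324−0.1137) = 0.2666×0.4187 = 0.1116 mol·L⁻¹.
C_M = C_{M0}e^(−k₁t) = 0.3476 mol·L⁻¹, so C_P = C_{M0}−C_M−C_N = 0.1937 mol·L⁻¹; C_N/C_P = 0.576.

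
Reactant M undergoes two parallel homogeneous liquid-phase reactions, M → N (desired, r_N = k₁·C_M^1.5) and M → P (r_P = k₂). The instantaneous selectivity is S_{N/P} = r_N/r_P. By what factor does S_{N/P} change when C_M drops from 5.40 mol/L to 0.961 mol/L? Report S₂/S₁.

0.0751

S_{N/P} = (k₁/k₂)·C_M^1.5, so S₂/S₁ = (C_{M,2}/C_{M,1})^1.5.
= (0.961/5.40)^1.5 = (0.1780)^1.5 = 0.0751.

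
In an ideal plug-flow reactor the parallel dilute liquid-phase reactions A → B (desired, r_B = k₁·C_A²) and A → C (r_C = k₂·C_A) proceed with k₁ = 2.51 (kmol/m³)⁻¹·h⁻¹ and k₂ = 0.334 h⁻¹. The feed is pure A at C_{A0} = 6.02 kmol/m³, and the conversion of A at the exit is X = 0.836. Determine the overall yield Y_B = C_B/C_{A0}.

C_A = C_{A0}(1−X) = 0.9873 kmol/m³.
Along a PFR/batch, dC_C/dC_A = −r_C/(r_B+r_C) = −k₂/(k₂+k₁·C_A).
Integrating from C_{A0} to C_A: C_C = (0.334/2.51)·ln[(0.334+2.51·6.02)/(0.334+2.51·0.987)] = 0.1331·ln(15.44/2.812) = 0.2267 kmol/m³.
Then C_B = (C_{A0}−C_A) − C_C = 5.033 − 0.2267 = 4.806 kmol/m³.
Y_B = C_B/C_{A0} = 4.806/6.02 = 0.798.

0.798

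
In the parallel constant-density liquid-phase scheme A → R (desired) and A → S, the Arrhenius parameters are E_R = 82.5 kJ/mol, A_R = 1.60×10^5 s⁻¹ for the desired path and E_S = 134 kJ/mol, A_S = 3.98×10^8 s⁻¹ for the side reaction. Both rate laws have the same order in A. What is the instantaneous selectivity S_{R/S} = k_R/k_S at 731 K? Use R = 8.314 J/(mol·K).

With equal orders, S_{R/S} = k_R/k_S = (A_R/A_S)·exp[(E_S−E_R)/(RT)].
(E_S−E_R)/(RT) = (134−82.5)×10³/(8.314×731) = 51500/6078 = 8.474.
k_R/k_S = (1.60×10^5/3.98×10^8)·exp(8.474) = 4.020×10^-4 × 4788 = 1.92.

1.92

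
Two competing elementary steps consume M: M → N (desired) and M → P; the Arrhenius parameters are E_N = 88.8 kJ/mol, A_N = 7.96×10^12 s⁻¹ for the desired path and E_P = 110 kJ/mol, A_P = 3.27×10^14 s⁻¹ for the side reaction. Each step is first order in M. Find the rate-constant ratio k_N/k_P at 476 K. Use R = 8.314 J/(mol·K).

Since both paths have the same order in M, the concentration cancels and S_{N/P} = k_N/k_P = (A_N/A_P)·exp[(E_P−E_N)/(RT)].
(E_P−E_N)/(RT) = (110−88.8)×10³/(8.314×476) = 21200/3957 = 5.357.
k_N/k_P = (7.96×10^12/3.27×10^14)·exp(5.357) = 0.02434 × 212.1 = 5.16.

5.16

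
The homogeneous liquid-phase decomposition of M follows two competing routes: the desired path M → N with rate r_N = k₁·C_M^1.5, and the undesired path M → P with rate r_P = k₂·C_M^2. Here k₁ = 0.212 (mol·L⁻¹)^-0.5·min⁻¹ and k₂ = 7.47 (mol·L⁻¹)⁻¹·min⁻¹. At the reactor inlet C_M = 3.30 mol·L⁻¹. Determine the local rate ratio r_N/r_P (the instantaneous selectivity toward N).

0.0156

S_{N/P} = r_N/r_P = (k₁·C_M^1.5)/(k₂·C_M^2) = (k₁/k₂)·C_M^-0.5.
= (0.212×3.300^1.5) / (7.47×3.300^2) = 1.271/81.35 = 0.0156.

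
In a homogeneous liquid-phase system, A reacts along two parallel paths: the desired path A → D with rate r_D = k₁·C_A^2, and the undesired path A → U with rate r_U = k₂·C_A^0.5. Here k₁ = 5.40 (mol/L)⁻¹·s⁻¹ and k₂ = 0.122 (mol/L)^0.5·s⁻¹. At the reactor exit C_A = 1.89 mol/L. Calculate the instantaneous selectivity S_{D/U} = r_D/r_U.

S_{D/U} = r_D/r_U = (k₁·C_A^2)/(k₂·C_A^0.5) = (k₁/k₂)·C_A^1.5.
= (5.40×1.890^2) / (0.122×1.890^0.5) = 19.29/0.1677 = 115.
Since the desired path is higher order in A, keeping C_A high (PFR or concentrated feed) favours D.

115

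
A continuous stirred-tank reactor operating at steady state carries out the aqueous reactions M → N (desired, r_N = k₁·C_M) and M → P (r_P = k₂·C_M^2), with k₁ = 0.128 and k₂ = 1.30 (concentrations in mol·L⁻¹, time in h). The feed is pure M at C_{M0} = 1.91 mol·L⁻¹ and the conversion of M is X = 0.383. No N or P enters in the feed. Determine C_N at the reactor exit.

Exit C_M = C_{M0}(1−X) = 1.91×0.617 = 1.178 mol·L⁻¹.
In a CSTR the entire volume is at exit conditions, so r_N = 0.128×1.178 = 0.1508 and r_P = 1.30×1.178^2 = 1.805.
Fraction of consumed M going to N: r_N/(r_N+r_P) = 0.07711.
C_N = 0.07711·C_{M0}·X = 0.07711×1.91×0.383 = 0.0564 mol·L⁻¹.

0.0564 mol·L⁻¹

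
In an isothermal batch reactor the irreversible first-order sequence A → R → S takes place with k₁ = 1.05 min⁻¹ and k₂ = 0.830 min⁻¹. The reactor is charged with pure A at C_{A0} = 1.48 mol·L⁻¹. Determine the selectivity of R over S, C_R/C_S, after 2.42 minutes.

0.402

For first-order series with pure A initially, C_R(t) = k₁C_{A0}/(k₂−k₁)·(e^(−k₁t) − e^(−k₂t)).
e^(−k₁t) = e^(−1.05×2.42) = e^(−2.541) = 0.07879; e^(−k₂t) = e^(−2.009) = 0.1342.
C_R = 1.05×1.48/(0.830−1.05) × (0.07879−0.1342) = (-7.064)×(-0.05539) = 0.3912 mol·L⁻¹.
C_A = C_{A0}e^(−k₁t) = 0.1166 mol·L⁻¹, so C_S = C_{A0}−C_A−C_R = 0.9721 mol·L⁻¹; C_R/C_S = 0.402.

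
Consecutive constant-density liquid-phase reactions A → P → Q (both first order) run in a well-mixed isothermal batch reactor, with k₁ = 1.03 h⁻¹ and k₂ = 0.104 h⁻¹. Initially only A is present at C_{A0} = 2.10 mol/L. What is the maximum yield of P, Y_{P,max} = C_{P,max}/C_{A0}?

0.773

For a first-order series the maximum intermediate yield is C_{P,max}/C_{A0} = (k₁/k₂)^[k₂/(k₂−k₁)].
= (1.03/0.104)^(0.104/(0.104−1.03)) = (9.904)^(-0.1123) = 0.7730.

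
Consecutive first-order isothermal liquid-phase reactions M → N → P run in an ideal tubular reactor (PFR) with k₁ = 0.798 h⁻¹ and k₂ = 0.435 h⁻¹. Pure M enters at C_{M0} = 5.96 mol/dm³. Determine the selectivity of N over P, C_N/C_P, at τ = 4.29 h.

The intermediate concentration in a first-order A→B→C sequence is C_N = k₁C_{M0}(e^(−k₁τ) − e^(−k₂τ))/(k₂−k₁).
e^(−k₁τ) = e^(−0.798×4.29) = e^(−3.423) = 0.03260; e^(−k₂τ) = e^(−1.866) = 0.1547.
C_N = 0.798×5.96/(0.435−0.798) × (0.03260−0.1547) = (-13.10)×(-0.1221) = 1.600 mol/dm³.
C_M = C_{M0}e^(−k₁τ) = 0.1943 mol/dm³, so C_P = C_{M0}−C_M−C_N = 4.166 mol/dm³; C_N/C_P = 0.384.

0.384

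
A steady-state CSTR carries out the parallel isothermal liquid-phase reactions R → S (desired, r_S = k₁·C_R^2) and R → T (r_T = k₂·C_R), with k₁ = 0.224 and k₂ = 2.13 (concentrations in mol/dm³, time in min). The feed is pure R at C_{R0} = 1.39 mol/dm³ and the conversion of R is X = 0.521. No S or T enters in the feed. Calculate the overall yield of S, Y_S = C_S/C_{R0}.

Exit C_R = C_{R0}(1−X) = 1.39×0.479 = 0.6658 mol/dm³.
A CSTR operates uniformly at the exit composition, giving r_S = 0.09930 and r_T = 1.418 (each k·C_R^n at C_R = 0.6658).
Fraction of consumed R going to S: r_S/(r_S+r_T) = 0.06544.
C_S = 0.06544·C_{R0}·X = 0.06544×1.39×0.521 = 0.0474 mol/dm³; Y_S = C_S/C_{R0} = 0.0341.

0.0341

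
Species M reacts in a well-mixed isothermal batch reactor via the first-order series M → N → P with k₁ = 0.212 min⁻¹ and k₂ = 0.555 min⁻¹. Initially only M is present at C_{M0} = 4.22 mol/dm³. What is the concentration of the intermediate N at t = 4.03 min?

Solving the coupled first-order balances gives C_N(t) = [k₁/(k₂−k₁)]·C_{M0}·(e^(−k₁t) − e^(−k₂t)).
e^(−k₁t) = e^(−0.212×4.03) = e^(−0.8544) = 0.4256; e^(−k₂t) = e^(−2.237) = 0.1068.
C_N = 0.212×4.22/(0.555−0.212) × (0.4256−0.1068) = 2.608×0.3187 = 0.8314 mol/dm³.

0.831 mol/dm³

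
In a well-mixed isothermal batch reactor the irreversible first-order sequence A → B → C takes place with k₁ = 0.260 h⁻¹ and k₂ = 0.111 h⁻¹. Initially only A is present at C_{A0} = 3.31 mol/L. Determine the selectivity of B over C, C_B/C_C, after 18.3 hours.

For first-order series with pure A initially, C_B(t) = k₁C_{A0}/(k₂−k₁)·(e^(−k₁t) − e^(−k₂t)).
e^(−k₁t) = e^(−0.260×18.3) = e^(−4.758) = 0.008583; e^(−k₂t) = e^(−2.031) = 0.1312.
C_B = 0.260×3.31/(0.111−0.260) × (0.008583−0.1312) = (-5.776)×(-0.1226) = 0.7080 mol/L.
C_A = C_{A0}e^(−k₁t) = 0.02841 mol/L, so C_C = C_{A0}−C_A−C_B = 2.574 mol/L; C_B/C_C = 0.275.

0.275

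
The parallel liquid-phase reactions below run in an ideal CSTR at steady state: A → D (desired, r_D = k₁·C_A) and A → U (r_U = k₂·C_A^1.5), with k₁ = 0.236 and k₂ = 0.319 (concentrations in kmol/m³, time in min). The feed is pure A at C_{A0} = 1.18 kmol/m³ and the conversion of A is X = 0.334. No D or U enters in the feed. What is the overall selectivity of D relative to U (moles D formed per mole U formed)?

Exit C_A = C_{A0}(1−X) = 1.18×0.666 = 0.7859 kmol/m³.
In a CSTR the entire volume is at exit conditions, so r_D = 0.236×0.7859 = 0.1855 and r_U = 0.319×0.7859^1.5 = 0.2222.
Overall selectivity = C_D/C_U = r_Dτ/(r_Uτ) = r_D/r_U = 0.835.

0.835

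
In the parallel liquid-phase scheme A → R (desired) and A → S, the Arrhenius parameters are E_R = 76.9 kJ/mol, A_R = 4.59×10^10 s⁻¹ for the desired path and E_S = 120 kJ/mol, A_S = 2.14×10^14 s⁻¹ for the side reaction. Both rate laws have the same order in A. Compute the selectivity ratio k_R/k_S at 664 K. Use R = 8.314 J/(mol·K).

0.527

Since both paths have the same order in A, the concentration cancels and S_{R/S} = k_R/k_S = (A_R/A_S)·exp[(E_S−E_R)/(RT)].
(E_S−E_R)/(RT) = (120−76.9)×10³/(8.314×664) = 43100/5520 = 7.807.
k_R/k_S = (4.59×10^10/2.14×10^14)·exp(7.807) = 2.145×10^-4 × 2458 = 0.527.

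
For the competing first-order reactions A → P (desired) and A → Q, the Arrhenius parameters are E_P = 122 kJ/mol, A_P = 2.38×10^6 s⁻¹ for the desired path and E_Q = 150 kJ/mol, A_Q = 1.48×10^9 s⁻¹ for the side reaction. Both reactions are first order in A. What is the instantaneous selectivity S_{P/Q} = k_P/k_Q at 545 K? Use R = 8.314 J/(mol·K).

Since both paths have the same order in A, the concentration cancels and S_{P/Q} = k_P/k_Q = (A_P/A_Q)·exp[(E_Q−E_P)/(RT)].
(E_Q−E_P)/(RT) = (150−122)×10³/(8.314×545) = 28000/4531 = 6.179.
k_P/k_Q = (2.38×10^6/1.48×10^9)·exp(6.179) = 0.001608 × 482.7 = 0.776.

0.776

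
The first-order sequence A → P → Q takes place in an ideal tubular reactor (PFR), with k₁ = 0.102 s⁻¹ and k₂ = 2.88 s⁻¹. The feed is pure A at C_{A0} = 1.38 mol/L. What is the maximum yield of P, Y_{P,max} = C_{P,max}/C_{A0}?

Evaluating C_P at τ_opt = ln(k₂/k₁)/(k₂−k₁) gives C_{P,max}/C_{A0} = (k₁/k₂)^[k₂/(k₂−k₁)].
= (0.102/2.88)^(2.88/(2.88−0.102)) = (0.03542)^(1.037) = 0.03133.

0.0313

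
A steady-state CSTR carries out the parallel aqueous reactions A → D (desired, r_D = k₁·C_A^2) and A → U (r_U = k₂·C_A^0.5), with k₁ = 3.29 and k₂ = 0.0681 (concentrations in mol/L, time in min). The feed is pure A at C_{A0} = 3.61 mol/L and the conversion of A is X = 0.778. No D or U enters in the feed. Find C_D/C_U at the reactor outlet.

Exit C_A = C_{A0}(1−X) = 3.61×0.222 = 0.8014 mol/L.
In a CSTR the entire volume is at exit conditions, so r_D = 3.29×0.8014^2 = 2.113 and r_U = 0.0681×0.8014^0.5 = 0.06096.
Overall selectivity = C_D/C_U = r_Dτ/(r_Uτ) = r_D/r_U = 34.7.

34.7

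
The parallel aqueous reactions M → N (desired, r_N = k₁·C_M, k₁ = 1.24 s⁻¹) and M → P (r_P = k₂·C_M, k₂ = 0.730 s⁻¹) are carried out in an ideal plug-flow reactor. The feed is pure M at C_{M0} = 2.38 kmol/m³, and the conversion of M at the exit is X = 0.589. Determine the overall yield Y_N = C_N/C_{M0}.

0.371

C_M = C_{M0}(1−X) = 0.9782 kmol/m³.
Both paths are first order in M, so the instantaneous fraction to N is constant: dC_N/d(−C_M) = k₁/(k₁+k₂) = 0.6294.
C_N = 0.6294·(C_{M0}−C_M) = 0.6294×1.402 = 0.882 kmol/m³.
Y_N = C_N/C_{M0} = 0.8824/2.38 = 0.371.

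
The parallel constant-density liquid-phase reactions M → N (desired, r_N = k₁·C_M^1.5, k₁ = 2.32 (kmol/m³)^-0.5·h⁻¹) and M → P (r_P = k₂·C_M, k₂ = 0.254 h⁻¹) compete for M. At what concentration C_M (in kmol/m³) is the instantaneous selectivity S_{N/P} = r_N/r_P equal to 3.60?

S_{N/P} = (k₁/k₂)·C_M^0.5 ⇒ C_M = (S·k₂/k₁)^(2).
= (3.60×0.254/2.32)^(2) = (0.3941)^(2) = 0.155 kmol/m³.

0.155 kmol/m³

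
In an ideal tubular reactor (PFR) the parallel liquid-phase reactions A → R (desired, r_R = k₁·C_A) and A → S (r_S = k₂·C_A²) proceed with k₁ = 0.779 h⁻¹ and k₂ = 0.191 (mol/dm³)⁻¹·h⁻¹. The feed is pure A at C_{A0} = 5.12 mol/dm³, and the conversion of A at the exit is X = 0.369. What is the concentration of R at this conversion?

C_A = C_{A0}(1−X) = 3.231 mol/dm³.
Along a PFR/batch, dC_R/dC_A = −r_R/(r_R+r_S) = −k₁/(k₁+k₂·C_A).
Integrating from C_{A0} to C_A: C_R = (0.779/0.191)·ln[(0.779+0.191·5.12)/(0.779+0.191·3.23)] = 4.079·ln(1.757/1.396) = 0.9377 mol/dm³.

0.938 mol/dm³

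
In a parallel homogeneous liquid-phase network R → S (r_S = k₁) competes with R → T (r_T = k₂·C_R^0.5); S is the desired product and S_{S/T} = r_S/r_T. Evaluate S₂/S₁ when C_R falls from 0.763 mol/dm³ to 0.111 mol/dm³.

2.62

S_{S/T} = (k₁/k₂)·C_R^-0.5, so S₂/S₁ = (C_{R,2}/C_{R,1})^-0.5.
= (0.111/0.763)^(-0.5) = (0.1455)^(-0.5) = 2.62.
Selectivity toward S rises as C_R falls — low-concentration operation is favoured.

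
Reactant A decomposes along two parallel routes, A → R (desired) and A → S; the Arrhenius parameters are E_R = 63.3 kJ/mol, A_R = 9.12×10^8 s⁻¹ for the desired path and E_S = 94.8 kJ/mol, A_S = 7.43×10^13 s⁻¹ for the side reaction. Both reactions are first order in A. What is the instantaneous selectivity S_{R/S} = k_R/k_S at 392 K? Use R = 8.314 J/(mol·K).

With equal orders, S_{R/S} = k_R/k_S = (A_R/A_S)·exp[(E_S−E_R)/(RT)].
(E_S−E_R)/(RT) = (94.8−63.3)×10³/(8.314×392) = 31500/3259 = 9.665.
k_R/k_S = (9.12×10^8/7.43×10^13)·exp(9.665) = 1.227×10^-5 × 15761 = 0.193.
Since E_R < E_S, lowering the temperature improves selectivity toward R.

0.193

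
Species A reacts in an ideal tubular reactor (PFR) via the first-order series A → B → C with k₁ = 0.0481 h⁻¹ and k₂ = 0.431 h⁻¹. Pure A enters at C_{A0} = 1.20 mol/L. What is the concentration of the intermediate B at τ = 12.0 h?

The intermediate concentration in a first-order A→B→C sequence is C_B = k₁C_{A0}(e^(−k₁τ) − e^(−k₂τ))/(k₂−k₁).
e^(−k₁τ) = e^(−0.0481×12.0) = e^(−0.5772) = 0.5615; e^(−k₂τ) = e^(−5.172) = 0.005673.
C_B = 0.0481×1.20/(0.431−0.0481) × (0.5615−0.005673) = 0.1507×0.5558 = 0.08378 mol/L.

0.0838 mol/L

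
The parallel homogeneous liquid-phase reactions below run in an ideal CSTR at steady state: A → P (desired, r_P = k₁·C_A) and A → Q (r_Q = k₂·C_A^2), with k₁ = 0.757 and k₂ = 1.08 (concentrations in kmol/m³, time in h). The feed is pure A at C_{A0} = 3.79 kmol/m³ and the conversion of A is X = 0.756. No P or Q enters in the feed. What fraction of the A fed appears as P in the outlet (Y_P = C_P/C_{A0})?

0.326

Exit C_A = C_{A0}(1−X) = 3.79×0.244 = 0.9248 kmol/m³.
Rates in a CSTR are evaluated at the outlet concentration: r_P = 0.757×0.9248 = 0.7000, r_Q = 1.08×0.9248^2 = 0.9236.
Fraction of consumed A going to P: r_P/(r_P+r_Q) = 0.4312.
C_P = 0.4312·C_{A0}·X = 0.4312×3.79×0.756 = 1.24 kmol/m³; Y_P = C_P/C_{A0} = 0.326.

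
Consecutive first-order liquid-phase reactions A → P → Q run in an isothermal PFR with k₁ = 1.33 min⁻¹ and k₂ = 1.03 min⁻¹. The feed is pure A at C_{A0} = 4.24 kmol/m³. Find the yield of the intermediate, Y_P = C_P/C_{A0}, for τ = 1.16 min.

0.394

The intermediate concentration in a first-order A→B→C sequence is C_P = k₁C_{A0}(e^(−k₁τ) − e^(−k₂τ))/(k₂−k₁).
e^(−k₁τ) = e^(−1.33×1.16) = e^(−1.543) = 0.2138; e^(−k₂τ) = e^(−1.195) = 0.3028.
C_P = 1.33×4.24/(1.03−1.33) × (0.2138−0.3028) = (-18.80)×(-0.08898) = 1.673 kmol/m³.
Y_P = C_P/C_{A0} = 1.673/4.24 = 0.394.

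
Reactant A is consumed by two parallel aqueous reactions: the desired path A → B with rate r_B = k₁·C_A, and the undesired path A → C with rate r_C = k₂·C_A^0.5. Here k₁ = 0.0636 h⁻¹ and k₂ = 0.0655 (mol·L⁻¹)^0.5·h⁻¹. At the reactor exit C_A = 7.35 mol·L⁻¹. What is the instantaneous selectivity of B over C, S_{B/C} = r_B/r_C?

S_{B/C} = r_B/r_C = (k₁·C_A)/(k₂·C_A^0.5) = (k₁/k₂)·C_A^0.5.
= (0.0636×7.350) / (0.0655×7.350^0.5) = 0.4675/0.1776 = 2.63.
Since the desired path is higher order in A, keeping C_A high (PFR or concentrated feed) favours B.

2.63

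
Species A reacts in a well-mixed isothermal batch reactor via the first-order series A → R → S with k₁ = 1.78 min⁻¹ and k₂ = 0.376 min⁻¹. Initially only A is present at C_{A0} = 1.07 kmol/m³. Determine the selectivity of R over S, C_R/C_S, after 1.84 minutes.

1.56

For first-order series with pure A initially, C_R(t) = k₁C_{A0}/(k₂−k₁)·(e^(−k₁t) − e^(−k₂t)).
e^(−k₁t) = e^(−1.78×1.84) = e^(−3.275) = 0.03781; e^(−k₂t) = e^(−0.6918) = 0.5007.
C_R = 1.78×1.07/(0.376−1.78) × (0.03781−0.5007) = (-1.357)×(-0.4628) = 0.6279 kmol/m³.
C_A = C_{A0}e^(−k₁t) = 0.04046 kmol/m³, so C_S = C_{A0}−C_A−C_R = 0.4017 kmol/m³; C_R/C_S = 1.56.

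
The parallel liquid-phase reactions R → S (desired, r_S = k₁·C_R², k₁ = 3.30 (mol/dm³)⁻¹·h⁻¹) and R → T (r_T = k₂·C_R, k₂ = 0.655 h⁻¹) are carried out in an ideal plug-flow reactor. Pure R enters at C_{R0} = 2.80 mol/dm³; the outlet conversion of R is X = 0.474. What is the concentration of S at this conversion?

1.21 mol/dm³

C_R = C_{R0}(1−X) = 1.473 mol/dm³.
Along a PFR/batch, dC_T/dC_R = −r_T/(r_S+r_T) = −k₂/(k₂+k₁·C_R).
Integrating from C_{R0} to C_R: C_T = (0.655/3.30)·ln[(0.655+3.30·2.80)/(0.655+3.30·1.47)] = 0.1985·ln(9.895/5.515) = 0.1160 mol/dm³.
Then C_S = (C_{R0}−C_R) − C_T = 1.327 − 0.1160 = 1.211 mol/dm³.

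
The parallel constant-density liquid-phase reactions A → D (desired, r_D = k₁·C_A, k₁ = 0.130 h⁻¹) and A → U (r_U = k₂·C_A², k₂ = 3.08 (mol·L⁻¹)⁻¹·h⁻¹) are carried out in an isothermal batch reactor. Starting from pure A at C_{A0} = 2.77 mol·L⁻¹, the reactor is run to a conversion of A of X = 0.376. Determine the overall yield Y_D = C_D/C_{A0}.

0.00705

C_A = C_{A0}(1−X) = 1.728 mol·L⁻¹.
Along a PFR/batch, dC_D/dC_A = −r_D/(r_D+r_U) = −k₁/(k₁+k₂·C_A).
Integrating from C_{A0} to C_A: C_D = (0.130/3.08)·ln[(0.130+3.08·2.77)/(0.130+3.08·1.73)] = 0.04221·ln(8.662/5.454) = 0.01953 mol·L⁻¹.
Y_D = C_D/C_{A0} = 0.01953/2.77 = 0.00705.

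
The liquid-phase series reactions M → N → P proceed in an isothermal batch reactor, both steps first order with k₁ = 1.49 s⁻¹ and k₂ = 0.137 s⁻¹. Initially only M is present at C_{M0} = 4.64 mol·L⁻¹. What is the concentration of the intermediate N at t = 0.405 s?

The intermediate concentration in a first-order A→B→C sequence is C_N = k₁C_{M0}(e^(−k₁t) − e^(−k₂t))/(k₂−k₁).
e^(−k₁t) = e^(−1.49×0.405) = e^(−0.6035) = 0.5469; e^(−k₂t) = e^(−0.05549) = 0.9460.
C_N = 1.49×4.64/(0.137−1.49) × (0.5469−0.9460) = (-5.110)×(-0.3991) = 2.039 mol·L⁻¹.

2.04 mol·L⁻¹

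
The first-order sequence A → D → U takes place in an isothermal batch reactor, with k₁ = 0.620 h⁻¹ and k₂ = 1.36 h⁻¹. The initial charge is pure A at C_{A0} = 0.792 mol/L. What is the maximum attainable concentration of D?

0.187 mol/L

Evaluating C_D at t_opt = ln(k₂/k₁)/(k₂−k₁) gives C_{D,max}/C_{A0} = (k₁/k₂)^[k₂/(k₂−k₁)].
= (0.620/1.36)^(1.36/(1.36−0.620)) = (0.4559)^(1.838) = 0.2361.
C_{D,max} = 0.2361×0.792 = 0.187 mol/L.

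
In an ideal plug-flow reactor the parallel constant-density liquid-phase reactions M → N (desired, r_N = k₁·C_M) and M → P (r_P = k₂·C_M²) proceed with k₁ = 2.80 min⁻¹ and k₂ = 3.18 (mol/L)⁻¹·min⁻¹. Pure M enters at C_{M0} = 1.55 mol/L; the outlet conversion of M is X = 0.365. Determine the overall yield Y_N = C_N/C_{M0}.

0.151

C_M = C_{M0}(1−X) = 0.9843 mol/L.
Along a PFR/batch, dC_N/dC_M = −r_N/(r_N+r_P) = −k₁/(k₁+k₂·C_M).
Integrating from C_{M0} to C_M: C_N = (2.80/3.18)·ln[(2.80+3.18·1.55)/(2.80+3.18·0.984)] = 0.8805·ln(7.729/5.930) = 0.2333 mol/L.
Y_N = C_N/C_{M0} = 0.2333/1.55 = 0.151.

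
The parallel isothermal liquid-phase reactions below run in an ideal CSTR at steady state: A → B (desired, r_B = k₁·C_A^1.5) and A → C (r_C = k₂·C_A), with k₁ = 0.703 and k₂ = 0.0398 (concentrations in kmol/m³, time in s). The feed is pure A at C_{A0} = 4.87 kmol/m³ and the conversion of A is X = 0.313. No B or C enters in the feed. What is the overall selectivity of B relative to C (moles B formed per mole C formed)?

32.3

Exit C_A = C_{A0}(1−X) = 4.87×0.687 = 3.346 kmol/m³.
A CSTR operates uniformly at the exit composition, giving r_B = 4.302 and r_C = 0.1332 (each k·C_A^n at C_A = 3.346).
Overall selectivity = C_B/C_C = r_Bτ/(r_Cτ) = r_B/r_C = 32.3.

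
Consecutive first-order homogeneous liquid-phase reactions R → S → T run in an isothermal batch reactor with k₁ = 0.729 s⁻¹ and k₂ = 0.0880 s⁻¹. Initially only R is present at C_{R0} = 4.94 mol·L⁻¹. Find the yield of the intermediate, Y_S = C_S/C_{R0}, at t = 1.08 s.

0.517

For first-order series with pure R initially, C_S(t) = k₁C_{R0}/(k₂−k₁)·(e^(−k₁t) − e^(−k₂t)).
e^(−k₁t) = e^(−0.729×1.08) = e^(−0.7873) = 0.4551; e^(−k₂t) = e^(−0.09504) = 0.9093.
C_S = 0.729×4.94/(0.0880−0.729) × (0.4551−0.9093) = (-5.618)×(-0.4543) = 2.552 mol·L⁻¹.
Y_S = C_S/C_{R0} = 2.552/4.94 = 0.517.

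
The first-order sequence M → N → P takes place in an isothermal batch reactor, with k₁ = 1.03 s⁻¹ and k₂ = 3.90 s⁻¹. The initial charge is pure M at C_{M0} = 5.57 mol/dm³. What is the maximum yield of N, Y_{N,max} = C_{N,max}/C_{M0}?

0.164

At the optimum, C_{N,max}/C_{M0} = (k₁/k₂)^[k₂/(k₂−k₁)].
= (1.03/3.90)^(3.90/(3.90−1.03)) = (0.2641)^(1.359) = 0.1638.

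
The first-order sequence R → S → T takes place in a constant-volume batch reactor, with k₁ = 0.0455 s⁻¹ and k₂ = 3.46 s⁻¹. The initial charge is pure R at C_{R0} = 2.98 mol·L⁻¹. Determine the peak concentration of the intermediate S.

0.0370 mol·L⁻¹

For a first-order series the maximum intermediate yield is C_{S,max}/C_{R0} = (k₁/k₂)^[k₂/(k₂−k₁)].
= (0.0455/3.46)^(3.46/(3.46−0.0455)) = (0.01315)^(1.013) = 0.01241.
C_{S,max} = 0.01241×2.98 = 0.0370 mol·L⁻¹.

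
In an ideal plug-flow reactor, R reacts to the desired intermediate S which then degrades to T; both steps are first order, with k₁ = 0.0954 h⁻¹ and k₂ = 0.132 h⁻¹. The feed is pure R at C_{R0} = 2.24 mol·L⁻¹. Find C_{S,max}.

0.694 mol·L⁻¹

Evaluating C_S at τ_opt = ln(k₂/k₁)/(k₂−k₁) gives C_{S,max}/C_{R0} = (k₁/k₂)^[k₂/(k₂−k₁)].
= (0.0954/0.132)^(0.132/(0.132−0.0954)) = (0.7227)^(3.607) = 0.3100.
C_{S,max} = 0.3100×2.24 = 0.694 mol·L⁻¹.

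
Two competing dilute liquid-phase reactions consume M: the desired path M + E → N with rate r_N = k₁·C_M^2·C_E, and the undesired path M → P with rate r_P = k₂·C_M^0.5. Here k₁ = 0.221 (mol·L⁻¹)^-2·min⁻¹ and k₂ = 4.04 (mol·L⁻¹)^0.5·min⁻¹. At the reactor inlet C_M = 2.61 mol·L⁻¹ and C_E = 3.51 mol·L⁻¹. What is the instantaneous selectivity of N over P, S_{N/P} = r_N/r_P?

0.810

S_{N/P} = r_N/r_P = (k₁·C_M^2·C_E)/(k₂·C_M^0.5) = (k₁/k₂)·C_M^1.5·C_E.
= (0.221×2.610^2×3.510) / (4.04×2.610^0.5) = 5.284/6.527 = 0.810.
Since the desired path is higher order in M, keeping C_M high (PFR or concentrated feed) favours N.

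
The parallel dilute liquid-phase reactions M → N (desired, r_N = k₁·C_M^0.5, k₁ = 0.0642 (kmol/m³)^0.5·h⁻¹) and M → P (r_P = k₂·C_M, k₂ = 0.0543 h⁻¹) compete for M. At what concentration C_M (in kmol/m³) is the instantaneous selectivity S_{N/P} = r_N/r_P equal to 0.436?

S_{N/P} = (k₁/k₂)·C_M^-0.5 ⇒ C_M = (S·k₂/k₁)^(-2).
= (0.436×0.0543/0.0642)^(-2) = (0.3688)^(-2) = 7.35 kmol/m³.

7.35 kmol/m³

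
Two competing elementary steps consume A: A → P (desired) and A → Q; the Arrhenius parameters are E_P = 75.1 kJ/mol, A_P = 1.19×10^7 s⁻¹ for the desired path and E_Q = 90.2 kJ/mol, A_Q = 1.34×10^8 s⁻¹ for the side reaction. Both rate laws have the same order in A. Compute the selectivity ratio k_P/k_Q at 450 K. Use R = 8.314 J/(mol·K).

k_P/k_Q = (A_P/A_Q)·exp[−(E_P−E_Q)/(RT)] = (A_P/A_Q)·exp[(E_Q−E_P)/(RT)].
(E_Q−E_P)/(RT) = (90.2−75.1)×10³/(8.314×450) = 15100/3741 = 4.036.
k_P/k_Q = (1.19×10^7/1.34×10^8)·exp(4.036) = 0.08881 × 56.60 = 5.03.
Since E_P < E_Q, lowering the temperature improves selectivity toward P.

5.03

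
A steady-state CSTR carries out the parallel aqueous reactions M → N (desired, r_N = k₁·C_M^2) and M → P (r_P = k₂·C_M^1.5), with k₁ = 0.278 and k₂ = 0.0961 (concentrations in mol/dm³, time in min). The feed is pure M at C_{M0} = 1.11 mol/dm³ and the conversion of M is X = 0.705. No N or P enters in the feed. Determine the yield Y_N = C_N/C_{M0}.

0.439

Exit C_M = C_{M0}(1−X) = 1.11×0.295 = 0.3275 mol/dm³.
In a CSTR the entire volume is at exit conditions, so r_N = 0.278×0.3275^2 = 0.02981 and r_P = 0.0961×0.3275^1.5 = 0.01801.
Fraction of consumed M going to N: r_N/(r_N+r_P) = 0.6234.
C_N = 0.6234·C_{M0}·X = 0.6234×1.11×0.705 = 0.488 mol/dm³; Y_N = C_N/C_{M0} = 0.439.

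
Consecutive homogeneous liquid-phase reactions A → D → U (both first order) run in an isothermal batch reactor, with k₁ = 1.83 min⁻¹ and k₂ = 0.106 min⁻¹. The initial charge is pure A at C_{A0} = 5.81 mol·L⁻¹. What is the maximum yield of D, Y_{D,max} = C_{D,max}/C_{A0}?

At the optimum, C_{D,max}/C_{A0} = (k₁/k₂)^[k₂/(k₂−k₁)].
= (1.83/0.106)^(0.106/(0.106−1.83)) = (17.26)^(-0.06148) = 0.8393.

0.839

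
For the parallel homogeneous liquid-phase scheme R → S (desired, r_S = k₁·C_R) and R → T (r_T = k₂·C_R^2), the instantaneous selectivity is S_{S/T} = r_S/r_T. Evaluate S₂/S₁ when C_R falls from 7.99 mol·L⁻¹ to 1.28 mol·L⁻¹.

S_{S/T} = (k₁/k₂)·C_R⁻¹, so S₂/S₁ = (C_{R,2}/C_{R,1})⁻¹.
= 7.99/1.28 = 6.24.

6.24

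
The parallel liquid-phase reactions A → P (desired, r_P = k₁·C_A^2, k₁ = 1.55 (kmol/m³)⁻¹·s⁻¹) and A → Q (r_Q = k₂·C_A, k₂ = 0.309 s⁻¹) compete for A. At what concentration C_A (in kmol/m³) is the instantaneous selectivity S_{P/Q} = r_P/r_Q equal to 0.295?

0.0588 kmol/m³

S_{P/Q} = (k₁/k₂)·C_A ⇒ C_A = S·k₂/k₁.
= 0.295×0.309/1.55 = 0.0588 kmol/m³.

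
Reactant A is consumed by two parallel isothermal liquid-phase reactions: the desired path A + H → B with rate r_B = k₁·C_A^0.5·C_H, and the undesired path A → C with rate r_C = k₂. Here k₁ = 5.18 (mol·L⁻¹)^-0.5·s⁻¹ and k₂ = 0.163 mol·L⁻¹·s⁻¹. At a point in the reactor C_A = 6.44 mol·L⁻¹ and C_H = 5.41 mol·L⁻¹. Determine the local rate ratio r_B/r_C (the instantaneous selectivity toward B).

436

S_{B/C} = r_B/r_C = (k₁·C_A^0.5·C_H)/(k₂) = (k₁/k₂)·C_A^0.5·C_H.
= (5.18×6.440^0.5×5.410) / (0.163) = 71.12/0.1630 = 436.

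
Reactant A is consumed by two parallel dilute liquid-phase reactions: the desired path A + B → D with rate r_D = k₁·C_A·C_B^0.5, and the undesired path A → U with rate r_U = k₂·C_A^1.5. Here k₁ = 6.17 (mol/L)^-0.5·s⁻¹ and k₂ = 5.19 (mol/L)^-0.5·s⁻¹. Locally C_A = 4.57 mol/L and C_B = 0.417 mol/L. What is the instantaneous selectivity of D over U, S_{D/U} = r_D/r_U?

S_{D/U} = r_D/r_U = (k₁·C_A·C_B^0.5)/(k₂·C_A^1.5) = (k₁/k₂)·C_A^-0.5·C_B^0.5.
= (6.17×4.570×0.4170^0.5) / (5.19×4.570^1.5) = 18.21/50.70 = 0.359.
The undesired path is higher order in A, so low C_A (CSTR or dilute feed) favours D.

0.359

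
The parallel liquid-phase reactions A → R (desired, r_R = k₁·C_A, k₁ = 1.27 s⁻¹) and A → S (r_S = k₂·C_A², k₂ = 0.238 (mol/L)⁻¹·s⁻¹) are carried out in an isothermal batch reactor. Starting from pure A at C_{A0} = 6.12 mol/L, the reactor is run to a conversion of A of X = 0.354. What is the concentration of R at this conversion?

C_A = C_{A0}(1−X) = 3.954 mol/L.
Along a PFR/batch, dC_R/dC_A = −r_R/(r_R+r_S) = −k₁/(k₁+k₂·C_A).
Integrating from C_{A0} to C_A: C_R = (1.27/0.238)·ln[(1.27+0.238·6.12)/(1.27+0.238·3.95)] = 5.336·ln(2.727/2.211) = 1.119 mol/L.

1.12 mol/L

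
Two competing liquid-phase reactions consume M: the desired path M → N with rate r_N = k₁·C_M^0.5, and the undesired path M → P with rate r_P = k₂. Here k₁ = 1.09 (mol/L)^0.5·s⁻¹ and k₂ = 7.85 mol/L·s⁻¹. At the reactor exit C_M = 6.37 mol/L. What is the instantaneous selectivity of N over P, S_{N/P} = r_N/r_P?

0.350

S_{N/P} = r_N/r_P = (k₁·C_M^0.5)/(k₂) = (k₁/k₂)·C_M^0.5.
= (1.09×6.370^0.5) / (7.85) = 2.751/7.850 = 0.350.
Since the desired path is higher order in M, keeping C_M high (PFR or concentrated feed) favours N.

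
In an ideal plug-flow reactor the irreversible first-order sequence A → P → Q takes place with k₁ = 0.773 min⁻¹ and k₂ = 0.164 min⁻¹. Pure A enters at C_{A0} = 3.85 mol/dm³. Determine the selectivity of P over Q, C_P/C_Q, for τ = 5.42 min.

For first-order series with pure A initially, C_P(τ) = k₁C_{A0}/(k₂−k₁)·(e^(−k₁τ) − e^(−k₂τ)).
e^(−k₁τ) = e^(−0.773×5.42) = e^(−4.190) = 0.01515; e^(−k₂τ) = e^(−0.8889) = 0.4111.
C_P = 0.773×3.85/(0.164−0.773) × (0.01515−0.4111) = (-4.887)×(-0.3960) = 1.935 mol/dm³.
C_A = C_{A0}e^(−k₁τ) = 0.05833 mol/dm³, so C_Q = C_{A0}−C_A−C_P = 1.857 mol/dm³; C_P/C_Q = 1.04.

1.04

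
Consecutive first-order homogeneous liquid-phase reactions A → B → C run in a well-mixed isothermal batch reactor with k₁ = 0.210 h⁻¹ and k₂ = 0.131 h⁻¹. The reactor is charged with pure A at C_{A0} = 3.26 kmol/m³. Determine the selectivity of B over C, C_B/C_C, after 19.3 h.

Solving the coupled first-order balances gives C_B(t) = [k₁/(k₂−k₁)]·C_{A0}·(e^(−k₁t) − e^(−k₂t)).
e^(−k₁t) = e^(−0.210×19.3) = e^(−4.053) = 0.01737; e^(−k₂t) = e^(−2.528) = 0.07979.
C_B = 0.210×3.26/(0.131−0.210) × (0.01737−0.07979) = (-8.666)×(-0.06242) = 0.5410 kmol/m³.
C_A = C_{A0}e^(−k₁t) = 0.05663 kmol/m³, so C_C = C_{A0}−C_A−C_B = 2.662 kmol/m³; C_B/C_C = 0.203.

0.203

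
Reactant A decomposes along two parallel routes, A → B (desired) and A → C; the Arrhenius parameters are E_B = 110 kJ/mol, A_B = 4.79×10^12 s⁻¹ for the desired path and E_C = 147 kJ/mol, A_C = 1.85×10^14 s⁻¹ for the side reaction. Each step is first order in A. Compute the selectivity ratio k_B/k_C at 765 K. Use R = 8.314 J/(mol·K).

8.70

k_B/k_C = (A_B/A_C)·exp[−(E_B−E_C)/(RT)] = (A_B/A_C)·exp[(E_C−E_B)/(RT)].
(E_C−E_B)/(RT) = (147−110)×10³/(8.314×765) = 37000/6360 = 5.817.
k_B/k_C = (4.79×10^12/1.85×10^14)·exp(5.817) = 0.02589 × 336.1 = 8.70.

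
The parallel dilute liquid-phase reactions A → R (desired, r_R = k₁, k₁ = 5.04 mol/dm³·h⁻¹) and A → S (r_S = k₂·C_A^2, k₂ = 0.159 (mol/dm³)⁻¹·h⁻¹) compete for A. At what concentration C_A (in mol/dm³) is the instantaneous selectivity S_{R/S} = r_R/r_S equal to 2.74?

3.40 mol/dm³

S_{R/S} = (k₁/k₂)·C_A^-2 ⇒ C_A = (S·k₂/k₁)^(-0.5).
= (2.74×0.159/5.04)^(-0.5) = (0.08644)^(-0.5) = 3.40 mol/dm³.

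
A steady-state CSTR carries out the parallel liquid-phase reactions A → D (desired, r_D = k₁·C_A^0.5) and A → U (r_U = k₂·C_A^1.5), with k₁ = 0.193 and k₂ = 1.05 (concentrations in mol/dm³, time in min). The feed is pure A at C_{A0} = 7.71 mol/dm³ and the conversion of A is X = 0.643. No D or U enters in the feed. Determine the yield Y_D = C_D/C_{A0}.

0.0403

Exit C_A = C_{A0}(1−X) = 7.71×0.357 = 2.752 mol/dm³.
A CSTR operates uniformly at the exit composition, giving r_D = 0.3202 and r_U = 4.795 (each k·C_A^n at C_A = 2.752).
Fraction of consumed A going to D: r_D/(r_D+r_U) = 0.06260.
C_D = 0.06260·C_{A0}·X = 0.06260×7.71×0.643 = 0.310 mol/dm³; Y_D = C_D/C_{A0} = 0.0403.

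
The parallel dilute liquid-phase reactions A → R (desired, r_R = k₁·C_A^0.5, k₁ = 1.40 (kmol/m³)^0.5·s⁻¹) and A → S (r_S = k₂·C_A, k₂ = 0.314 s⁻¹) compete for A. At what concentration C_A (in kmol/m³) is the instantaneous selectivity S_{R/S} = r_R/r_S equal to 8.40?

0.282 kmol/m³

S_{R/S} = (k₁/k₂)·C_A^-0.5 ⇒ C_A = (S·k₂/k₁)^(-2).
= (8.40×0.314/1.40)^(-2) = (1.884)^(-2) = 0.282 kmol/m³.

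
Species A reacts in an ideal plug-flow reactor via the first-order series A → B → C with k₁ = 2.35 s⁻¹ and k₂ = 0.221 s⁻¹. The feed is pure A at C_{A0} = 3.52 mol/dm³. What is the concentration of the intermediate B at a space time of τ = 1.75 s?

The intermediate concentration in a first-order A→B→C sequence is C_B = k₁C_{A0}(e^(−k₁τ) − e^(−k₂τ))/(k₂−k₁).
e^(−k₁τ) = e^(−2.35×1.75) = e^(−4.112) = 0.01637; e^(−k₂τ) = e^(−0.3867) = 0.6793.
C_B = 2.35×3.52/(0.221−2.35) × (0.01637−0.6793) = (-3.885)×(-0.6629) = 2.576 mol/dm³.

2.58 mol/dm³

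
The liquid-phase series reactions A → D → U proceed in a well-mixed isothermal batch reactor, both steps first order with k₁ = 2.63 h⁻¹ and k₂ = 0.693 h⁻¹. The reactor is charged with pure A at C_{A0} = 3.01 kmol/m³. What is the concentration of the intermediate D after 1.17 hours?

1.63 kmol/m³

Solving the coupled first-order balances gives C_D(t) = [k₁/(k₂−k₁)]·C_{A0}·(e^(−k₁t) − e^(−k₂t)).
e^(−k₁t) = e^(−2.63×1.17) = e^(−3.077) = 0.04609; e^(−k₂t) = e^(−0.8108) = 0.4445.
C_D = 2.63×3.01/(0.693−2.63) × (0.04609−0.4445) = (-4.087)×(-0.3984) = 1.628 kmol/m³.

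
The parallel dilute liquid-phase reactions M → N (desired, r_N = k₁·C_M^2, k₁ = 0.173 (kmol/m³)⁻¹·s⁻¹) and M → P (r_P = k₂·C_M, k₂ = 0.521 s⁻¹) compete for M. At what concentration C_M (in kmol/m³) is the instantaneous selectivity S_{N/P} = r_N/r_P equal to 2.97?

8.94 kmol/m³

S_{N/P} = (k₁/k₂)·C_M ⇒ C_M = S·k₂/k₁.
= 2.97×0.521/0.173 = 8.94 kmol/m³.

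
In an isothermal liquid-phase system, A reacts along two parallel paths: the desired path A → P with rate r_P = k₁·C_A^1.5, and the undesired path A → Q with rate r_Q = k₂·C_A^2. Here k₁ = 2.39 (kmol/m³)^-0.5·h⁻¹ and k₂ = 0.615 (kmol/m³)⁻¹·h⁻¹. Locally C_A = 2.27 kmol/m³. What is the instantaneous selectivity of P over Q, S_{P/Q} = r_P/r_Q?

2.58

S_{P/Q} = r_P/r_Q = (k₁·C_A^1.5)/(k₂·C_A^2) = (k₁/k₂)·C_A^-0.5.
= (2.39×2.270^1.5) / (0.615×2.270^2) = 8.174/3.169 = 2.58.
The undesired path is higher order in A, so low C_A (CSTR or dilute feed) favours P.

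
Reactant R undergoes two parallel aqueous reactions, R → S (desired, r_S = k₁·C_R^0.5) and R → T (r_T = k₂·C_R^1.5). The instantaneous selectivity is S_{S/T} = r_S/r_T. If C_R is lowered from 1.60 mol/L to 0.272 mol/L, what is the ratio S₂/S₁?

S_{S/T} = (k₁/k₂)·C_R⁻¹, so S₂/S₁ = (C_{R,2}/C_{R,1})⁻¹.
= 1.60/0.272 = 5.88.
Selectivity toward S rises as C_R falls — low-concentration operation is favoured.

5.88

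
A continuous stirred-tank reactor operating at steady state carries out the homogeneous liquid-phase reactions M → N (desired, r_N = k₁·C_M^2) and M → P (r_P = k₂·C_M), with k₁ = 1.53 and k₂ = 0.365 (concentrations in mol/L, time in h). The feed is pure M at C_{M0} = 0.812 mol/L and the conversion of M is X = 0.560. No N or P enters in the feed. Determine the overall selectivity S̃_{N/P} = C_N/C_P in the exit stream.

1.50

Exit C_M = C_{M0}(1−X) = 0.812×0.440 = 0.3573 mol/L.
Rates in a CSTR are evaluated at the outlet concentration: r_N = 1.53×0.3573^2 = 0.1953, r_P = 0.365×0.3573 = 0.1304.
Overall selectivity = C_N/C_P = r_Nτ/(r_Pτ) = r_N/r_P = 1.50.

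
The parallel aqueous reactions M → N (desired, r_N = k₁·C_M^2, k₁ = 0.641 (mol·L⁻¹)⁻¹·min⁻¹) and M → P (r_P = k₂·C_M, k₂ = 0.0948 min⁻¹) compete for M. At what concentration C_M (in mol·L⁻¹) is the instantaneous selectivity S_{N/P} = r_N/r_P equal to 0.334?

0.0494 mol·L⁻¹

S_{N/P} = (k₁/k₂)·C_M ⇒ C_M = S·k₂/k₁.
= 0.334×0.0948/0.641 = 0.0494 mol·L⁻¹.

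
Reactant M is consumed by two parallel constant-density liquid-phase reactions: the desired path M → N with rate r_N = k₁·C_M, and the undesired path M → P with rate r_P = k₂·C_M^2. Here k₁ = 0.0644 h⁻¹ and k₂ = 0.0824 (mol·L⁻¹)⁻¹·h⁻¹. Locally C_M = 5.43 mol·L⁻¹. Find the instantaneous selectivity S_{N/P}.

0.144

S_{N/P} = r_N/r_P = (k₁·C_M)/(k₂·C_M^2) = (k₁/k₂)·C_M⁻¹.
= (0.0644×5.430) / (0.0824×5.430^2) = 0.3497/2.430 = 0.144.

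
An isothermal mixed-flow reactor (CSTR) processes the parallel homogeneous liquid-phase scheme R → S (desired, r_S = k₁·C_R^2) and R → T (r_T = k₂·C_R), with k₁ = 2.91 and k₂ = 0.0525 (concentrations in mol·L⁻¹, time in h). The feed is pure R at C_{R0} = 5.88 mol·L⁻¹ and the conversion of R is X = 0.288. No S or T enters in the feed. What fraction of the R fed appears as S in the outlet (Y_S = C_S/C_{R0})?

0.287

Exit C_R = C_{R0}(1−X) = 5.88×0.712 = 4.187 mol·L⁻¹.
Rates in a CSTR are evaluated at the outlet concentration: r_S = 2.91×4.187^2 = 51.00, r_T = 0.0525×4.187 = 0.2198.
Fraction of consumed R going to S: r_S/(r_S+r_T) = 0.9957.
C_S = 0.9957·C_{R0}·X = 0.9957×5.88×0.288 = 1.69 mol·L⁻¹; Y_S = C_S/C_{R0} = 0.287.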